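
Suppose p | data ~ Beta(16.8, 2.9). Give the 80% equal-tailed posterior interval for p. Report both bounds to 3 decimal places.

[0.746, 0.943]

Posterior: Beta(16.8, 2.9).
Equal-tailed 80% interval: the 0.1 and 0.9 quantiles of Beta(16.8, 2.9).
Posterior mean ≈ 0.853, SD ≈ 0.078; a Normal approximation gives roughly [0.753, 0.953].
Exact: F⁻¹(0.1) = 0.746; F⁻¹(0.9) = 0.943.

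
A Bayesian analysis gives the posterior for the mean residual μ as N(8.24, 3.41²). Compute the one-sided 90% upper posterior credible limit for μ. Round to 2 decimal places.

Need U with P(μ ≤ U) = 0.90: U = 8.24 + z_{0.1}·3.41.
z = 1.282; U = 8.24 + 1.282 × 3.41 = 12.61.

12.61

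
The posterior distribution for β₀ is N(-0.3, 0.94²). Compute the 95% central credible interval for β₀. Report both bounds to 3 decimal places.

[-2.142, 1.542]

The posterior is symmetric, so the 95% equal-tailed interval is β₀ = -0.3 ± z·0.94 with z = 1.960.
Half-width: 1.960 × 0.94 = 1.842.
-0.3 − 1.842 = -2.142; -0.3 + 1.842 = 1.542.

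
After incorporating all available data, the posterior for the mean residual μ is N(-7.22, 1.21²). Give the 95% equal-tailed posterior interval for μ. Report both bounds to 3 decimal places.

The posterior is symmetric, so the 95% equal-tailed interval is μ = -7.22 ± z·1.21 with z = 1.960.
Half-width: 1.960 × 1.21 = 2.372.
-7.22 − 2.372 = -9.592; -7.22 + 2.372 = -4.848.

[-9.592, -4.848]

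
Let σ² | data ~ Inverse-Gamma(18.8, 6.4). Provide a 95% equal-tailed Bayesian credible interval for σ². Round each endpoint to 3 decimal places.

[0.227, 0.567]

Inverse-Gamma(18.8, 6.4) quantiles: F⁻¹(0.025) and F⁻¹(0.975).
Equivalently, 1/σ² ~ Gamma(18.8, rate = 6.4); invert its 0.975 and 0.025 quantiles.
Posterior mean ≈ 0.360, SD ≈ 0.088; a Normal approximation gives roughly [0.188, 0.531].
Exact: lower = 0.227; upper = 0.567.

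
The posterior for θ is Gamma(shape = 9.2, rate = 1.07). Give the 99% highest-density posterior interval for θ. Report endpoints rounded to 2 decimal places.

[2.63, 16.88]

The posterior is unimodal and skewed, so the HPD interval has equal density at both endpoints and is the shortest 99% interval.
Solving f(2.63) = f(16.88) with F(16.88) − F(2.63) = 0.99 gives [2.63, 16.88].
For comparison, the equal-tailed interval is [3.04, 17.63]; the HPD is narrower and shifted toward the mode.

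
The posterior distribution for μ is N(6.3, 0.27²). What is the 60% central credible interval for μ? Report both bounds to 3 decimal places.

[6.073, 6.527]

The posterior is symmetric, so the 60% equal-tailed interval is μ = 6.3 ± z·0.27 with z = 0.842.
Half-width: 0.842 × 0.27 = 0.227.
6.3 − 0.227 = 6.073; 6.3 + 0.227 = 6.527.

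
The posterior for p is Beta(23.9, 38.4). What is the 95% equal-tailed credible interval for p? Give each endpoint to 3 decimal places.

Posterior: Beta(23.9, 38.4).
Equal-tailed 95% interval: the 0.025 and 0.975 quantiles of Beta(23.9, 38.4).
Posterior mean ≈ 0.384, SD ≈ 0.061; a Normal approximation gives roughly [0.264, 0.503].
Exact: F⁻¹(0.025) = 0.268; F⁻¹(0.975) = 0.507.

[0.268, 0.507]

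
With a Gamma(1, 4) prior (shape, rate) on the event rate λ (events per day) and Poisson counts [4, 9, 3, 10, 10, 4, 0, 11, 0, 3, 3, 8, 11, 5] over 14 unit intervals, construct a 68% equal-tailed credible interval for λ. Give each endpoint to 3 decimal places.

[4.056, 5.055]

Posterior: Gamma(1+81, 4+14) = Gamma(82, 18) (shape, rate).
Equal-tailed 68% interval: Gamma(82, 18) quantiles at 0.16 and 0.84.
Posterior mean ≈ 4.556, SD ≈ 0.503; a Normal approximation gives roughly [4.055, 5.056].
Exact: lower = 4.056; upper = 5.055.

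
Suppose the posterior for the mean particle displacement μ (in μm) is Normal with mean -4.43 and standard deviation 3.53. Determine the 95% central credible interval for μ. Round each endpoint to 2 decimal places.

The posterior is symmetric, so the 95% equal-tailed interval is μ = -4.43 ± z·3.53 with z = 1.960.
Half-width: 1.960 × 3.53 = 6.92.
-4.43 − 6.92 = -11.35; -4.43 + 6.92 = 2.49.

[-11.35, 2.49]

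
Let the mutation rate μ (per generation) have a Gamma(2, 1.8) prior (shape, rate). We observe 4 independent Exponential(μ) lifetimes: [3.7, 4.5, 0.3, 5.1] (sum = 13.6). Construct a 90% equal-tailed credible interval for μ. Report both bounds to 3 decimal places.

[0.170, 0.683]

Posterior: Gamma(2+4, 1.8+13.6) = Gamma(6, 15.4) (shape, rate).
Equal-tailed 90% interval: Gamma(6, 15.4) quantiles at 0.05 and 0.95.
Posterior mean ≈ 0.390, SD ≈ 0.159; a Normal approximation gives roughly [0.128, 0.651].
Exact: lower = 0.170; upper = 0.683.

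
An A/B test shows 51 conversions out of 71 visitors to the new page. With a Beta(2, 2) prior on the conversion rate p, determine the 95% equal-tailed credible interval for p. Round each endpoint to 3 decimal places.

Posterior: Beta(2+51, 2+20) = Beta(53, 22).
Equal-tailed 95% interval: the 0.025 and 0.975 quantiles of Beta(53, 22).
Posterior mean ≈ 0.707, SD ≈ 0.052; a Normal approximation gives roughly [0.604, 0.809].
Exact: F⁻¹(0.025) = 0.599; F⁻¹(0.975) = 0.803.

[0.599, 0.803]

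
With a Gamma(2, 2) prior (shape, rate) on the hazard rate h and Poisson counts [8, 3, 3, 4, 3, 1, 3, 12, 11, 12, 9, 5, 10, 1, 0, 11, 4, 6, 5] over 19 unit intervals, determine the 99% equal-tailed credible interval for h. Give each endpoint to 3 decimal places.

[4.167, 6.774]

Posterior: Gamma(2+111, 2+19) = Gamma(113, 21) (shape, rate).
Equal-tailed 99% interval: Gamma(113, 21) quantiles at 0.005 and 0.995.
Posterior mean ≈ 5.381, SD ≈ 0.506; a Normal approximation gives roughly [4.077, 6.685].
Exact: lower = 4.167; upper = 6.774.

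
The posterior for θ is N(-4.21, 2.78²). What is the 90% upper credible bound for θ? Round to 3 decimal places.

-0.647

Need U with P(θ ≤ U) = 0.90: U = -4.21 + z_{0.1}·2.78.
z = 1.282; U = -4.21 + 1.282 × 2.78 = -0.647.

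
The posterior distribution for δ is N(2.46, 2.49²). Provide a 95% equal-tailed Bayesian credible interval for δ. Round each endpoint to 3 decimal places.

The posterior is symmetric, so the 95% equal-tailed interval is δ = 2.46 ± z·2.49 with z = 1.960.
Half-width: 1.960 × 2.49 = 4.880.
2.46 − 4.880 = -2.420; 2.46 + 4.880 = 7.340.

[-2.420, 7.340]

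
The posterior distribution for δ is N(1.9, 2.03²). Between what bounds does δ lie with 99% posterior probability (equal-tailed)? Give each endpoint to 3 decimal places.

[-3.329, 7.129]

The posterior is symmetric, so the 99% equal-tailed interval is δ = 1.9 ± z·2.03 with z = 2.576.
Half-width: 2.576 × 2.03 = 5.229.
1.9 − 5.229 = -3.329; 1.9 + 5.229 = 7.129.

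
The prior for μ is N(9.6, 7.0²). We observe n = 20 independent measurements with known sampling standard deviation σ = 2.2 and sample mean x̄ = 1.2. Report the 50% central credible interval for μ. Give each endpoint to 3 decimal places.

[0.910, 1.572]

Posterior precision = 1/7.0² + 20/2.2² = 0.0204 + 4.1322 = 4.1526, so posterior SD = 0.4907.
Posterior mean = (9.6/7.0² + 20·1.2/2.2²) / 4.1526 = 1.2413.
Interval: 1.2413 ± 0.674 × 0.4907 → [0.910, 1.572].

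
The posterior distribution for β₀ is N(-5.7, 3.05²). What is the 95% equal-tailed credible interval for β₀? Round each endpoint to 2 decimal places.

The posterior is symmetric, so the 95% equal-tailed interval is β₀ = -5.7 ± z·3.05 with z = 1.960.
Half-width: 1.960 × 3.05 = 5.98.
-5.7 − 5.98 = -11.68; -5.7 + 5.98 = 0.28.

[-11.68, 0.28]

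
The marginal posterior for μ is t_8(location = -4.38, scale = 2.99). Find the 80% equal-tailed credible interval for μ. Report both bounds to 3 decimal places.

[-8.556, -0.204]

The t_8 distribution is symmetric; the 80% interval is -4.38 ± t·2.99 with t_{0.9,8} = 1.397.
Half-width: 1.397 × 2.99 = 4.176.
-4.38 − 4.176 = -8.556; -4.38 + 4.176 = -0.204.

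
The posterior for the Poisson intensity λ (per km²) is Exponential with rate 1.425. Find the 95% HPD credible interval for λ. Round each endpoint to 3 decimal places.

The exponential density is strictly decreasing on [0, ∞), so the HPD interval is anchored at 0: [0, q] with P(λ ≤ q) = 0.95.
q = −ln(1 − 0.95) / 1.425 = 2.9957 / 1.425 = 2.102.

[0.000, 2.102]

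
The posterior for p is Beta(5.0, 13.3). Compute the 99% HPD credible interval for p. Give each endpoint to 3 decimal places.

The posterior is unimodal and skewed, so the HPD interval has equal density at both endpoints and is the shortest 99% interval.
Solving f(0.057) = f(0.548) with F(0.548) − F(0.057) = 0.99 gives [0.057, 0.548].
For comparison, the equal-tailed interval is [0.068, 0.566]; the HPD is narrower and shifted toward the mode.

[0.057, 0.548]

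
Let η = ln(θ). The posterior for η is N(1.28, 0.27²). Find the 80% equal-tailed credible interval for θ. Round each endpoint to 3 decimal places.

[2.545, 5.084]

On the log scale the 80% interval is 1.28 ± 1.282 × 0.27 = [0.9340, 1.6260].
Exponentiate: [e^0.9340, e^1.6260] = [2.545, 5.084].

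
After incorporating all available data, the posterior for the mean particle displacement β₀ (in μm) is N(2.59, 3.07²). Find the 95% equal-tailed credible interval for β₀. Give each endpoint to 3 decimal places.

[-3.427, 8.607]

The posterior is symmetric, so the 95% equal-tailed interval is β₀ = 2.59 ± z·3.07 with z = 1.960.
Half-width: 1.960 × 3.07 = 6.017.
2.59 − 6.017 = -3.427; 2.59 + 6.017 = 8.607.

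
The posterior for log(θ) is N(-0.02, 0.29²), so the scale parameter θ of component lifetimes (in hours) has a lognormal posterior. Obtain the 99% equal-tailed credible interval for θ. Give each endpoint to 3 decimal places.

On the log scale the 99% interval is -0.02 ± 2.576 × 0.29 = [-0.7670, 0.7270].
Exponentiate: [e^-0.7670, e^0.7270] = [0.464, 2.069].

[0.464, 2.069]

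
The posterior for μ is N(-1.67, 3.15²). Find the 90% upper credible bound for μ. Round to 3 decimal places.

2.367

Need U with P(μ ≤ U) = 0.90: U = -1.67 + z_{0.1}·3.15.
z = 1.282; U = -1.67 + 1.282 × 3.15 = 2.367.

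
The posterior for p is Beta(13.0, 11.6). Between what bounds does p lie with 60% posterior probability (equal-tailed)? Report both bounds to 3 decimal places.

Posterior: Beta(13.0, 11.6).
Equal-tailed 60% interval: the 0.2 and 0.8 quantiles of Beta(13.0, 11.6).
Posterior mean ≈ 0.528, SD ≈ 0.099; a Normal approximation gives roughly [0.445, 0.611].
Exact: F⁻¹(0.2) = 0.444; F⁻¹(0.8) = 0.614.

[0.444, 0.614]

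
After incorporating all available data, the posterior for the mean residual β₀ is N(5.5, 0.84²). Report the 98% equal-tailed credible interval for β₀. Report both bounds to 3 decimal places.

The posterior is symmetric, so the 98% equal-tailed interval is β₀ = 5.5 ± z·0.84 with z = 2.326.
Half-width: 2.326 × 0.84 = 1.954.
5.5 − 1.954 = 3.546; 5.5 + 1.954 = 7.454.

[3.546, 7.454]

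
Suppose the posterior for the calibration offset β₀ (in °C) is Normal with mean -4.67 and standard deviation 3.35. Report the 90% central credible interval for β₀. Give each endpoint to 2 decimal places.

The posterior is symmetric, so the 90% equal-tailed interval is β₀ = -4.67 ± z·3.35 with z = 1.645.
Half-width: 1.645 × 3.35 = 5.51.
-4.67 − 5.51 = -10.18; -4.67 + 5.51 = 0.84.

[-10.18, 0.84]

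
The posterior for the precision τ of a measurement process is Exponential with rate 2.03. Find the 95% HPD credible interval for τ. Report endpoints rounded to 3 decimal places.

The exponential density is strictly decreasing on [0, ∞), so the HPD interval is anchored at 0: [0, q] with P(τ ≤ q) = 0.95.
q = −ln(1 − 0.95) / 2.03 = 2.9957 / 2.03 = 1.476.

[0.000, 1.476]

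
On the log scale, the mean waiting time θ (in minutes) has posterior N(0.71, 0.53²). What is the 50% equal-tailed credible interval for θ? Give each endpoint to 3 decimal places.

[1.423, 2.908]

On the log scale the 50% interval is 0.71 ± 0.674 × 0.53 = [0.3525, 1.0675].
Exponentiate: [e^0.3525, e^1.0675] = [1.423, 2.908].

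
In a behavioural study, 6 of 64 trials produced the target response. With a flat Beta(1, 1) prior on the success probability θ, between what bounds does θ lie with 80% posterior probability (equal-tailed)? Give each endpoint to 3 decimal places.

Posterior: Beta(1+6, 1+58) = Beta(7, 59).
Equal-tailed 80% interval: the 0.1 and 0.9 quantiles of Beta(7, 59).
Posterior mean ≈ 0.106, SD ≈ 0.038; a Normal approximation gives roughly [0.058, 0.154].
Exact: F⁻¹(0.1) = 0.061; F⁻¹(0.9) = 0.156.

[0.061, 0.156]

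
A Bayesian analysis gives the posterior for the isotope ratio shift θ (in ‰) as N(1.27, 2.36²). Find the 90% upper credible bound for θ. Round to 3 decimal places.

4.294

Need U with P(θ ≤ U) = 0.90: U = 1.27 + z_{0.1}·2.36.
z = 1.282; U = 1.27 + 1.282 × 2.36 = 4.294.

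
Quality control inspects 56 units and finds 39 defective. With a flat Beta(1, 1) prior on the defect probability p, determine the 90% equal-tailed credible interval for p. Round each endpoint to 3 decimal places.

[0.587, 0.785]

Posterior: Beta(1+39, 1+17) = Beta(40, 18).
Equal-tailed 90% interval: the 0.05 and 0.95 quantiles of Beta(40, 18).
Posterior mean ≈ 0.690, SD ≈ 0.060; a Normal approximation gives roughly [0.591, 0.789].
Exact: F⁻¹(0.05) = 0.587; F⁻¹(0.95) = 0.785.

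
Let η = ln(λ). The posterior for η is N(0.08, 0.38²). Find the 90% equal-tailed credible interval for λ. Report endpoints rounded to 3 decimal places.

On the log scale the 90% interval is 0.08 ± 1.645 × 0.38 = [-0.5450, 0.7050].
Exponentiate: [e^-0.5450, e^0.7050] = [0.580, 2.024].

[0.580, 2.024]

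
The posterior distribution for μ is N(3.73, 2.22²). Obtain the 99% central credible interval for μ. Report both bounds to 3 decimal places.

The posterior is symmetric, so the 99% equal-tailed interval is μ = 3.73 ± z·2.22 with z = 2.576.
Half-width: 2.576 × 2.22 = 5.718.
3.73 − 5.718 = -1.988; 3.73 + 5.718 = 9.448.

[-1.988, 9.448]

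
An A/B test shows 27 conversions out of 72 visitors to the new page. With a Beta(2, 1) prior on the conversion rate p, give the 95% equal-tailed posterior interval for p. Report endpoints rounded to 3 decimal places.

Posterior: Beta(2+27, 1+45) = Beta(29, 46).
Equal-tailed 95% interval: the 0.025 and 0.975 quantiles of Beta(29, 46).
Posterior mean ≈ 0.387, SD ≈ 0.056; a Normal approximation gives roughly [0.277, 0.496].
Exact: F⁻¹(0.025) = 0.280; F⁻¹(0.975) = 0.499.

[0.280, 0.499]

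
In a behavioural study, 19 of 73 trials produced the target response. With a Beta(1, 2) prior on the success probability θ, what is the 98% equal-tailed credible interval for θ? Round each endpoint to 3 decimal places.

[0.157, 0.388]

Posterior: Beta(1+19, 2+54) = Beta(20, 56).
Equal-tailed 98% interval: the 0.01 and 0.99 quantiles of Beta(20, 56).
Posterior mean ≈ 0.263, SD ≈ 0.050; a Normal approximation gives roughly [0.146, 0.380].
Exact: F⁻¹(0.01) = 0.157; F⁻¹(0.99) = 0.388.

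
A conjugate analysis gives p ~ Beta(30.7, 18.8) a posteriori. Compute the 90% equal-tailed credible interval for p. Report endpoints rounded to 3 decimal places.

Posterior: Beta(30.7, 18.8).
Equal-tailed 90% interval: the 0.05 and 0.95 quantiles of Beta(30.7, 18.8).
Posterior mean ≈ 0.620, SD ≈ 0.068; a Normal approximation gives roughly [0.508, 0.733].
Exact: F⁻¹(0.05) = 0.505; F⁻¹(0.95) = 0.730.

[0.505, 0.730]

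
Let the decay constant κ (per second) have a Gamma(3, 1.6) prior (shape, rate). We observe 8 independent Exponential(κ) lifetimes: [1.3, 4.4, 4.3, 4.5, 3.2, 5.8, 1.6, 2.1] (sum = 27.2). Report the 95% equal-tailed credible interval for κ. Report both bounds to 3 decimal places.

Posterior: Gamma(3+8, 1.6+27.2) = Gamma(11, 28.8) (shape, rate).
Equal-tailed 95% interval: Gamma(11, 28.8) quantiles at 0.025 and 0.975.
Posterior mean ≈ 0.382, SD ≈ 0.115; a Normal approximation gives roughly [0.156, 0.608].
Exact: lower = 0.191; upper = 0.639.

[0.191, 0.639]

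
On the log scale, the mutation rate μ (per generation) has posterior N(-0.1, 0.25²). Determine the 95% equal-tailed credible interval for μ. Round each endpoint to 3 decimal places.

[0.554, 1.477]

On the log scale the 95% interval is -0.1 ± 1.960 × 0.25 = [-0.5900, 0.3900].
Exponentiate: [e^-0.5900, e^0.3900] = [0.554, 1.477].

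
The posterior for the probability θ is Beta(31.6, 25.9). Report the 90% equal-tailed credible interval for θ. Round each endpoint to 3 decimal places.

Posterior: Beta(31.6, 25.9).
Equal-tailed 90% interval: the 0.05 and 0.95 quantiles of Beta(31.6, 25.9).
Posterior mean ≈ 0.550, SD ≈ 0.065; a Normal approximation gives roughly [0.443, 0.657].
Exact: F⁻¹(0.05) = 0.441; F⁻¹(0.95) = 0.656.

[0.441, 0.656]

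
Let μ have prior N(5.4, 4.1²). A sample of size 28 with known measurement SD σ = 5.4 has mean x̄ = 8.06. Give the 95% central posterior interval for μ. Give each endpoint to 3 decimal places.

Posterior precision = 1/4.1² + 28/5.4² = 0.0595 + 0.9602 = 1.0197, so posterior SD = 0.9903.
Posterior mean = (5.4/4.1² + 28·8.06/5.4²) / 1.0197 = 7.9048.
Interval: 7.9048 ± 1.960 × 0.9903 → [5.964, 9.846].

[5.964, 9.846]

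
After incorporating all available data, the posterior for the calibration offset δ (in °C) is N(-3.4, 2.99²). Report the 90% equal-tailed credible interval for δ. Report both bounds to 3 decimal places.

[-8.318, 1.518]

The posterior is symmetric, so the 90% equal-tailed interval is δ = -3.4 ± z·2.99 with z = 1.645.
Half-width: 1.645 × 2.99 = 4.918.
-3.4 − 4.918 = -8.318; -3.4 + 4.918 = 1.518.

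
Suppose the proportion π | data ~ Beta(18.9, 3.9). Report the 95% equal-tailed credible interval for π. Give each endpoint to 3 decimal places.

[0.654, 0.950]

Posterior: Beta(18.9, 3.9).
Equal-tailed 95% interval: the 0.025 and 0.975 quantiles of Beta(18.9, 3.9).
Posterior mean ≈ 0.829, SD ≈ 0.077; a Normal approximation gives roughly [0.678, 0.980].
Exact: F⁻¹(0.025) = 0.654; F⁻¹(0.975) = 0.950.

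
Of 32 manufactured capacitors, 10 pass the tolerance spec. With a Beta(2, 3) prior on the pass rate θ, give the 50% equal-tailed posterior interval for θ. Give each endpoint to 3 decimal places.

[0.271, 0.375]

Posterior: Beta(2+10, 3+22) = Beta(12, 25).
Equal-tailed 50% interval: the 0.25 and 0.75 quantiles of Beta(12, 25).
Posterior mean ≈ 0.324, SD ≈ 0.076; a Normal approximation gives roughly [0.273, 0.376].
Exact: F⁻¹(0.25) = 0.271; F⁻¹(0.75) = 0.375.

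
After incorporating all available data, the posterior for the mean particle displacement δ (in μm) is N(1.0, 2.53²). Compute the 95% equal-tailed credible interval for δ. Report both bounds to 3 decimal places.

The posterior is symmetric, so the 95% equal-tailed interval is δ = 1.0 ± z·2.53 with z = 1.960.
Half-width: 1.960 × 2.53 = 4.959.
1.0 − 4.959 = -3.959; 1.0 + 4.959 = 5.959.

[-3.959, 5.959]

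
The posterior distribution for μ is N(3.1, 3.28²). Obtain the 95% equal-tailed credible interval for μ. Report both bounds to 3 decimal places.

[-3.329, 9.529]

The posterior is symmetric, so the 95% equal-tailed interval is μ = 3.1 ± z·3.28 with z = 1.960.
Half-width: 1.960 × 3.28 = 6.429.
3.1 − 6.429 = -3.329; 3.1 + 6.429 = 9.529.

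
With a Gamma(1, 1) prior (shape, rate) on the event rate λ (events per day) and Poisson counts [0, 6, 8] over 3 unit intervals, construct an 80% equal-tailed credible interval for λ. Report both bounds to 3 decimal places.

Posterior: Gamma(1+14, 1+3) = Gamma(15, 4) (shape, rate).
Equal-tailed 80% interval: Gamma(15, 4) quantiles at 0.1 and 0.9.
Posterior mean ≈ 3.750, SD ≈ 0.968; a Normal approximation gives roughly [2.509, 4.991].
Exact: lower = 2.575; upper = 5.032.

[2.575, 5.032]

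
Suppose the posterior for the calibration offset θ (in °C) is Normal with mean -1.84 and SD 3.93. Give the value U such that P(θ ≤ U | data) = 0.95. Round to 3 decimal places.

Need U with P(θ ≤ U) = 0.95: U = -1.84 + z_{0.05}·3.93.
z = 1.645; U = -1.84 + 1.645 × 3.93 = 4.624.

4.624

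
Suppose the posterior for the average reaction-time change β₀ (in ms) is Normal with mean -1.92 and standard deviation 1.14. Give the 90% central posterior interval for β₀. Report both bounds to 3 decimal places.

The posterior is symmetric, so the 90% equal-tailed interval is β₀ = -1.92 ± z·1.14 with z = 1.645.
Half-width: 1.645 × 1.14 = 1.875.
-1.92 − 1.875 = -3.795; -1.92 + 1.875 = -0.045.

[-3.795, -0.045]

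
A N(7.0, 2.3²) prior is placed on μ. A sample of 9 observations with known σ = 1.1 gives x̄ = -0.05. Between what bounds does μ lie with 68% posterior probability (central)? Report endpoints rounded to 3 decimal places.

[-0.235, 0.485]

Posterior precision = 1/2.3² + 9/1.1² = 0.1890 + 7.4380 = 7.6271, so posterior SD = 0.3621.
Posterior mean = (7.0/2.3² + 9·-0.05/1.1²) / 7.6271 = 0.1247.
Interval: 0.1247 ± 0.994 × 0.3621 → [-0.235, 0.485].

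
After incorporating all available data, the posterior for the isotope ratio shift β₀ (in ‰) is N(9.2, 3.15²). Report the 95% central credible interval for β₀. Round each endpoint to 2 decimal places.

The posterior is symmetric, so the 95% equal-tailed interval is β₀ = 9.2 ± z·3.15 with z = 1.960.
Half-width: 1.960 × 3.15 = 6.17.
9.2 − 6.17 = 3.03; 9.2 + 6.17 = 15.37.

[3.03, 15.37]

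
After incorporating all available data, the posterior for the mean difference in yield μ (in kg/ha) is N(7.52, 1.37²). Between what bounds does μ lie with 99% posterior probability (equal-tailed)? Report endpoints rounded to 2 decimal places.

[3.99, 11.05]

The posterior is symmetric, so the 99% equal-tailed interval is μ = 7.52 ± z·1.37 with z = 2.576.
Half-width: 2.576 × 1.37 = 3.53.
7.52 − 3.53 = 3.99; 7.52 + 3.53 = 11.05.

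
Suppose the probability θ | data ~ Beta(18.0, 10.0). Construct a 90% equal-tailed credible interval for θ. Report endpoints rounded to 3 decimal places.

[0.491, 0.783]

Posterior: Beta(18.0, 10.0).
Equal-tailed 90% interval: the 0.05 and 0.95 quantiles of Beta(18.0, 10.0).
Posterior mean ≈ 0.643, SD ≈ 0.089; a Normal approximation gives roughly [0.497, 0.789].
Exact: F⁻¹(0.05) = 0.491; F⁻¹(0.95) = 0.783.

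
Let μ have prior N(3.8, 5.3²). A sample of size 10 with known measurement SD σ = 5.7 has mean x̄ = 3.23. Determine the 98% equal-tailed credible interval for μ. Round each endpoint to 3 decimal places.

Posterior precision = 1/5.3² + 10/5.7² = 0.0356 + 0.3078 = 0.3434, so posterior SD = 1.7065.
Posterior mean = (3.8/5.3² + 10·3.23/5.7²) / 0.3434 = 3.2891.
Interval: 3.2891 ± 2.326 × 1.7065 → [-0.681, 7.259].

[-0.681, 7.259]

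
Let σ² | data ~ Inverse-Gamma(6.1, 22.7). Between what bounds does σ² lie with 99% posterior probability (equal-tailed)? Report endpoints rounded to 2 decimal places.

[1.59, 14.32]

Inverse-Gamma(6.1, 22.7) quantiles: F⁻¹(0.005) and F⁻¹(0.995).
Equivalently, 1/σ² ~ Gamma(6.1, rate = 22.7); invert its 0.995 and 0.005 quantiles.
Posterior mean ≈ 4.45, SD ≈ 2.20; a Normal approximation gives roughly [-1.21, 10.11].
Exact: lower = 1.59; upper = 14.32.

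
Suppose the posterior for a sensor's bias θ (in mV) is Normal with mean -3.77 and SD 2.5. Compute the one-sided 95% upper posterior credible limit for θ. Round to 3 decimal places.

Need U with P(θ ≤ U) = 0.95: U = -3.77 + z_{0.05}·2.5.
z = 1.645; U = -3.77 + 1.645 × 2.5 = 0.342.

0.342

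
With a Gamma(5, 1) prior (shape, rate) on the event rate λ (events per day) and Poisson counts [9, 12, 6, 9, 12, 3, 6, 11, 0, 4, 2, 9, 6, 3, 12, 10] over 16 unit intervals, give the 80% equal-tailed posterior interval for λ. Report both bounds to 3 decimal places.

[6.191, 7.834]

Posterior: Gamma(5+114, 1+16) = Gamma(119, 17) (shape, rate).
Equal-tailed 80% interval: Gamma(119, 17) quantiles at 0.1 and 0.9.
Posterior mean ≈ 7.000, SD ≈ 0.642; a Normal approximation gives roughly [6.178, 7.822].
Exact: lower = 6.191; upper = 7.834.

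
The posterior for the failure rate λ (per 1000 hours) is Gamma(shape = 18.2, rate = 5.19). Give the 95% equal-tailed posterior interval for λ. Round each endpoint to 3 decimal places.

Posterior: Gamma(shape 18.2, rate 5.19).
Equal-tailed 95% interval: Gamma(18.2, 5.19) quantiles at 0.025 and 0.975.
Posterior mean ≈ 3.507, SD ≈ 0.822; a Normal approximation gives roughly [1.896, 5.118].
Exact: lower = 2.085; upper = 5.292.

[2.085, 5.292]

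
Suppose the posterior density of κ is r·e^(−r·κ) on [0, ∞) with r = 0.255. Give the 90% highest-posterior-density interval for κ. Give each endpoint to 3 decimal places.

[0.000, 9.030]

The exponential density is strictly decreasing on [0, ∞), so the HPD interval is anchored at 0: [0, q] with P(κ ≤ q) = 0.90.
q = −ln(1 − 0.90) / 0.255 = 2.3026 / 0.255 = 9.030.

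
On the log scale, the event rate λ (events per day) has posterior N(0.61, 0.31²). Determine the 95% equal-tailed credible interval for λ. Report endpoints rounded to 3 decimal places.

[1.002, 3.379]

On the log scale the 95% interval is 0.61 ± 1.960 × 0.31 = [0.0024, 1.2176].
Exponentiate: [e^0.0024, e^1.2176] = [1.002, 3.379].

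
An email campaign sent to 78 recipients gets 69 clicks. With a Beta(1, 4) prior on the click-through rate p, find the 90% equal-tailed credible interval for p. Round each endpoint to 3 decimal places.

[0.774, 0.904]

Posterior: Beta(1+69, 4+9) = Beta(70, 13).
Equal-tailed 90% interval: the 0.05 and 0.95 quantiles of Beta(70, 13).
Posterior mean ≈ 0.843, SD ≈ 0.040; a Normal approximation gives roughly [0.778, 0.909].
Exact: F⁻¹(0.05) = 0.774; F⁻¹(0.95) = 0.904.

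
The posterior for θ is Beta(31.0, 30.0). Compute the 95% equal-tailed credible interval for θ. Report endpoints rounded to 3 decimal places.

[0.384, 0.632]

Posterior: Beta(31.0, 30.0).
Equal-tailed 95% interval: the 0.025 and 0.975 quantiles of Beta(31.0, 30.0).
Posterior mean ≈ 0.508, SD ≈ 0.063; a Normal approximation gives roughly [0.384, 0.633].
Exact: F⁻¹(0.025) = 0.384; F⁻¹(0.975) = 0.632.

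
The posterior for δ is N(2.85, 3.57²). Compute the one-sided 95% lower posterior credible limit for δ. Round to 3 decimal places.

-3.022

Need L with P(δ ≥ L) = 0.95: L = 2.85 − z_{0.05}·3.57.
z = 1.645; L = 2.85 − 1.645 × 3.57 = -3.022.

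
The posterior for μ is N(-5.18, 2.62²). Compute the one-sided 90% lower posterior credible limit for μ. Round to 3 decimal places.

Need L with P(μ ≥ L) = 0.90: L = -5.18 − z_{0.1}·2.62.
z = 1.282; L = -5.18 − 1.282 × 2.62 = -8.538.

-8.538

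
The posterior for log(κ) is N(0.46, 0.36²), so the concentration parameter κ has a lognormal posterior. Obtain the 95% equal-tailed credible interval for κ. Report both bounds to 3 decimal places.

On the log scale the 95% interval is 0.46 ± 1.960 × 0.36 = [-0.2456, 1.1656].
Exponentiate: [e^-0.2456, e^1.1656] = [0.782, 3.208].

[0.782, 3.208]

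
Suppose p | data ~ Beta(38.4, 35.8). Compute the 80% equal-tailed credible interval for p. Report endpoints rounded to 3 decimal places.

[0.443, 0.592]

Posterior: Beta(38.4, 35.8).
Equal-tailed 80% interval: the 0.1 and 0.9 quantiles of Beta(38.4, 35.8).
Posterior mean ≈ 0.518, SD ≈ 0.058; a Normal approximation gives roughly [0.444, 0.591].
Exact: F⁻¹(0.1) = 0.443; F⁻¹(0.9) = 0.592.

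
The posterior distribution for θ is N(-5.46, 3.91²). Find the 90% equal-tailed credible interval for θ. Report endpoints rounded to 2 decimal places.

[-11.89, 0.97]

The posterior is symmetric, so the 90% equal-tailed interval is θ = -5.46 ± z·3.91 with z = 1.645.
Half-width: 1.645 × 3.91 = 6.43.
-5.46 − 6.43 = -11.89; -5.46 + 6.43 = 0.97.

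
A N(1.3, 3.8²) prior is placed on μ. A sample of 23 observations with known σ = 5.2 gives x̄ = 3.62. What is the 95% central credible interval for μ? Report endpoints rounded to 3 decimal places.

[1.402, 5.489]

Posterior precision = 1/3.8² + 23/5.2² = 0.0693 + 0.8506 = 0.9198, so posterior SD = 1.0427.
Posterior mean = (1.3/3.8² + 23·3.62/5.2²) / 0.9198 = 3.4453.
Interval: 3.4453 ± 1.960 × 1.0427 → [1.402, 5.489].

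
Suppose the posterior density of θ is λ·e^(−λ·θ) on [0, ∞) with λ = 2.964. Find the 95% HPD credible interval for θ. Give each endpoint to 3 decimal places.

[0.000, 1.011]

The exponential density is strictly decreasing on [0, ∞), so the HPD interval is anchored at 0: [0, q] with P(θ ≤ q) = 0.95.
q = −ln(1 − 0.95) / 2.964 = 2.9957 / 2.964 = 1.011.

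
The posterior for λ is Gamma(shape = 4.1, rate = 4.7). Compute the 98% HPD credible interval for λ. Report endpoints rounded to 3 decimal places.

[0.115, 1.995]

The posterior is unimodal and skewed, so the HPD interval has equal density at both endpoints and is the shortest 98% interval.
Solving f(0.115) = f(1.995) with F(1.995) − F(0.115) = 0.98 gives [0.115, 1.995].
For comparison, the equal-tailed interval is [0.184, 2.171]; the HPD is narrower and shifted toward the mode.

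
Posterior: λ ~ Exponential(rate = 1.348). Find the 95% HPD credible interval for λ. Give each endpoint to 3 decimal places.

The exponential density is strictly decreasing on [0, ∞), so the HPD interval is anchored at 0: [0, q] with P(λ ≤ q) = 0.95.
q = −ln(1 − 0.95) / 1.348 = 2.9957 / 1.348 = 2.222.

[0.000, 2.222]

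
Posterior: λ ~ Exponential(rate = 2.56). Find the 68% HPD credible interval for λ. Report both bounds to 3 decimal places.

[0.000, 0.445]

The exponential density is strictly decreasing on [0, ∞), so the HPD interval is anchored at 0: [0, q] with P(λ ≤ q) = 0.68.
q = −ln(1 − 0.68) / 2.56 = 1.1394 / 2.56 = 0.445.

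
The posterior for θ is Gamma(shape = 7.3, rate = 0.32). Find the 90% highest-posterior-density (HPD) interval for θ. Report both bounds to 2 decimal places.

[9.33, 35.80]

The posterior is unimodal and skewed, so the HPD interval has equal density at both endpoints and is the shortest 90% interval.
Solving f(9.33) = f(35.80) with F(35.80) − F(9.33) = 0.90 gives [9.33, 35.80].
For comparison, the equal-tailed interval is [10.91, 38.24]; the HPD is narrower and shifted toward the mode.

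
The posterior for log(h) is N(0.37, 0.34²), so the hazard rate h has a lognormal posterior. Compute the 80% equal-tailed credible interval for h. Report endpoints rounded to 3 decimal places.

[0.936, 2.238]

On the log scale the 80% interval is 0.37 ± 1.282 × 0.34 = [-0.0657, 0.8057].
Exponentiate: [e^-0.0657, e^0.8057] = [0.936, 2.238].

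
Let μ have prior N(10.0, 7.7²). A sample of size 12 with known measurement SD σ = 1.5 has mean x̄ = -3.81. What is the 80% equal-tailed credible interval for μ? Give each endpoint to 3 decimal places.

Posterior precision = 1/7.7² + 12/1.5² = 0.0169 + 5.3333 = 5.3502, so posterior SD = 0.4323.
Posterior mean = (10.0/7.7² + 12·-3.81/1.5²) / 5.3502 = -3.7665.
Interval: -3.7665 ± 1.282 × 0.4323 → [-4.321, -3.212].

[-4.321, -3.212]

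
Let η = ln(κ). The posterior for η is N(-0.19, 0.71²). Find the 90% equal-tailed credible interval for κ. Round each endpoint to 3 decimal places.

[0.257, 2.659]

On the log scale the 90% interval is -0.19 ± 1.645 × 0.71 = [-1.3578, 0.9778].
Exponentiate: [e^-1.3578, e^0.9778] = [0.257, 2.659].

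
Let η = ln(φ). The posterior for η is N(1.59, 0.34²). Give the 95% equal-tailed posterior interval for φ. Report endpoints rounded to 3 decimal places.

[2.518, 9.549]

On the log scale the 95% interval is 1.59 ± 1.960 × 0.34 = [0.9236, 2.2564].
Exponentiate: [e^0.9236, e^2.2564] = [2.518, 9.549].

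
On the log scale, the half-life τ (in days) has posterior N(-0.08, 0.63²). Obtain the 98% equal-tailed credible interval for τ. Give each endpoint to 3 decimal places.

[0.213, 3.997]

On the log scale the 98% interval is -0.08 ± 2.326 × 0.63 = [-1.5456, 1.3856].
Exponentiate: [e^-1.5456, e^1.3856] = [0.213, 3.997].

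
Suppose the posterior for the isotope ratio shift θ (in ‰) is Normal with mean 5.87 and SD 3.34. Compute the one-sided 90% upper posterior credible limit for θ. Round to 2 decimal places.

Need U with P(θ ≤ U) = 0.90: U = 5.87 + z_{0.1}·3.34.
z = 1.282; U = 5.87 + 1.282 × 3.34 = 10.15.

10.15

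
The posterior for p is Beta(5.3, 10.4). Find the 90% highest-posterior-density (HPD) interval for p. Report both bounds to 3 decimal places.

[0.146, 0.524]

The posterior is unimodal and skewed, so the HPD interval has equal density at both endpoints and is the shortest 90% interval.
Solving f(0.146) = f(0.524) with F(0.524) − F(0.146) = 0.90 gives [0.146, 0.524].
For comparison, the equal-tailed interval is [0.159, 0.540]; the HPD is narrower and shifted toward the mode.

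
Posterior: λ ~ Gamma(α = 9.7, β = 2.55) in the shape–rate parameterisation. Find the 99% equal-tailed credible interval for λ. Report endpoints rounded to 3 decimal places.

Posterior: Gamma(shape 9.7, rate 2.55).
Equal-tailed 99% interval: Gamma(9.7, 2.55) quantiles at 0.005 and 0.995.
Posterior mean ≈ 3.804, SD ≈ 1.221; a Normal approximation gives roughly [0.658, 6.950].
Exact: lower = 1.388; upper = 7.676.

[1.388, 7.676]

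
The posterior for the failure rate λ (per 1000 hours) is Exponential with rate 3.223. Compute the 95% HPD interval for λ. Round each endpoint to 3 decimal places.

The exponential density is strictly decreasing on [0, ∞), so the HPD interval is anchored at 0: [0, q] with P(λ ≤ q) = 0.95.
q = −ln(1 − 0.95) / 3.223 = 2.9957 / 3.223 = 0.929.

[0.000, 0.929]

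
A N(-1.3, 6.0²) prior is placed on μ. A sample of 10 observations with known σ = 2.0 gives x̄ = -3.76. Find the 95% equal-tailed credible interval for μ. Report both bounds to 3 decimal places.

Posterior precision = 1/6.0² + 10/2.0² = 0.0278 + 2.5000 = 2.5278, so posterior SD = 0.6290.
Posterior mean = (-1.3/6.0² + 10·-3.76/2.0²) / 2.5278 = -3.7330.
Interval: -3.7330 ± 1.960 × 0.6290 → [-4.966, -2.500].

[-4.966, -2.500]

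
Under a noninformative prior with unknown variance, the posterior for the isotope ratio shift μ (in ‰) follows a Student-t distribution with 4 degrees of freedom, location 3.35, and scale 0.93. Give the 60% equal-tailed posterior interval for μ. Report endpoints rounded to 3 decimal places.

The t_4 distribution is symmetric; the 60% interval is 3.35 ± t·0.93 with t_{0.8,4} = 0.941.
Half-width: 0.941 × 0.93 = 0.875.
3.35 − 0.875 = 2.475; 3.35 + 0.875 = 4.225.

[2.475, 4.225]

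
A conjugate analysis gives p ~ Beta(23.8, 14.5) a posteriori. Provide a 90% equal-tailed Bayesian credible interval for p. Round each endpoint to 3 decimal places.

[0.490, 0.745]

Posterior: Beta(23.8, 14.5).
Equal-tailed 90% interval: the 0.05 and 0.95 quantiles of Beta(23.8, 14.5).
Posterior mean ≈ 0.621, SD ≈ 0.077; a Normal approximation gives roughly [0.494, 0.749].
Exact: F⁻¹(0.05) = 0.490; F⁻¹(0.95) = 0.745.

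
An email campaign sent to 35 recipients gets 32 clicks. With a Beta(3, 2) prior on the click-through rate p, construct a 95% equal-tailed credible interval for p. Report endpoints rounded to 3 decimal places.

[0.758, 0.957]

Posterior: Beta(3+32, 2+3) = Beta(35, 5).
Equal-tailed 95% interval: the 0.025 and 0.975 quantiles of Beta(35, 5).
Posterior mean ≈ 0.875, SD ≈ 0.052; a Normal approximation gives roughly [0.774, 0.976].
Exact: F⁻¹(0.025) = 0.758; F⁻¹(0.975) = 0.957.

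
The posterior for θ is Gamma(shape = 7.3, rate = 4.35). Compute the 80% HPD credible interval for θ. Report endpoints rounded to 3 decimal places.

The posterior is unimodal and skewed, so the HPD interval has equal density at both endpoints and is the shortest 80% interval.
Solving f(0.822) = f(2.332) with F(2.332) − F(0.822) = 0.80 gives [0.822, 2.332].
For comparison, the equal-tailed interval is [0.947, 2.507]; the HPD is narrower and shifted toward the mode.

[0.822, 2.332]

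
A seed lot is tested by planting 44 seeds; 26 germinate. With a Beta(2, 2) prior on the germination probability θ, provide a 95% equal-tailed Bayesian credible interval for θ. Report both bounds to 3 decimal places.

Posterior: Beta(2+26, 2+18) = Beta(28, 20).
Equal-tailed 95% interval: the 0.025 and 0.975 quantiles of Beta(28, 20).
Posterior mean ≈ 0.583, SD ≈ 0.070; a Normal approximation gives roughly [0.445, 0.721].
Exact: F⁻¹(0.025) = 0.443; F⁻¹(0.975) = 0.717.

[0.443, 0.717]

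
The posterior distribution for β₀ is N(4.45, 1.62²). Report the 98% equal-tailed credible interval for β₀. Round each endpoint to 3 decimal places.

The posterior is symmetric, so the 98% equal-tailed interval is β₀ = 4.45 ± z·1.62 with z = 2.326.
Half-width: 2.326 × 1.62 = 3.769.
4.45 − 3.769 = 0.681; 4.45 + 3.769 = 8.219.

[0.681, 8.219]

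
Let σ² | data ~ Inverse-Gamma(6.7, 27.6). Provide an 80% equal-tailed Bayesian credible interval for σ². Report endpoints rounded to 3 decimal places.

[2.717, 7.521]

Inverse-Gamma(6.7, 27.6) quantiles: F⁻¹(0.1) and F⁻¹(0.9).
Equivalently, 1/σ² ~ Gamma(6.7, rate = 27.6); invert its 0.9 and 0.1 quantiles.
Posterior mean ≈ 4.842, SD ≈ 2.233; a Normal approximation gives roughly [1.980, 7.704].
Exact: lower = 2.717; upper = 7.521.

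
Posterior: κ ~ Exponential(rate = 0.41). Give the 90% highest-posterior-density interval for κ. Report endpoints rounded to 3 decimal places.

The exponential density is strictly decreasing on [0, ∞), so the HPD interval is anchored at 0: [0, q] with P(κ ≤ q) = 0.90.
q = −ln(1 − 0.90) / 0.41 = 2.3026 / 0.41 = 5.616.

[0.000, 5.616]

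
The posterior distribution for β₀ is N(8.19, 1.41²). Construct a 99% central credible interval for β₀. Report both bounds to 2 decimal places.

The posterior is symmetric, so the 99% equal-tailed interval is β₀ = 8.19 ± z·1.41 with z = 2.576.
Half-width: 2.576 × 1.41 = 3.63.
8.19 − 3.63 = 4.56; 8.19 + 3.63 = 11.82.

[4.56, 11.82]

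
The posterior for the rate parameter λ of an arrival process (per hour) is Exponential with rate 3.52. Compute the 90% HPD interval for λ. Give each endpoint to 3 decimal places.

[0.000, 0.654]

The exponential density is strictly decreasing on [0, ∞), so the HPD interval is anchored at 0: [0, q] with P(λ ≤ q) = 0.90.
q = −ln(1 − 0.90) / 3.52 = 2.3026 / 3.52 = 0.654.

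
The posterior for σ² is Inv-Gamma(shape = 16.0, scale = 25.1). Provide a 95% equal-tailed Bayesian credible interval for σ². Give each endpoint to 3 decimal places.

Inverse-Gamma(16.0, 25.1) quantiles: F⁻¹(0.025) and F⁻¹(0.975).
Equivalently, 1/σ² ~ Gamma(16.0, rate = 25.1); invert its 0.975 and 0.025 quantiles.
Posterior mean ≈ 1.673, SD ≈ 0.447; a Normal approximation gives roughly [0.797, 2.550].
Exact: lower = 1.015; upper = 2.745.

[1.015, 2.745]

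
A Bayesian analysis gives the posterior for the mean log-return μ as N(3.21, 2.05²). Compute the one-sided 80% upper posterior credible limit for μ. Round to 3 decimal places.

Need U with P(μ ≤ U) = 0.80: U = 3.21 + z_{0.2}·2.05.
z = 0.842; U = 3.21 + 0.842 × 2.05 = 4.935.

4.935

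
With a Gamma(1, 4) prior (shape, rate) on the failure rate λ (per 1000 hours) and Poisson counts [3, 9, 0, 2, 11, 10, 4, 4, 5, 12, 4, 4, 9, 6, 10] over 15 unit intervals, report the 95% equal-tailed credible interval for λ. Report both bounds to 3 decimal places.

Posterior: Gamma(1+93, 4+15) = Gamma(94, 19) (shape, rate).
Equal-tailed 95% interval: Gamma(94, 19) quantiles at 0.025 and 0.975.
Posterior mean ≈ 4.947, SD ≈ 0.510; a Normal approximation gives roughly [3.947, 5.948].
Exact: lower = 3.998; upper = 5.996.

[3.998, 5.996]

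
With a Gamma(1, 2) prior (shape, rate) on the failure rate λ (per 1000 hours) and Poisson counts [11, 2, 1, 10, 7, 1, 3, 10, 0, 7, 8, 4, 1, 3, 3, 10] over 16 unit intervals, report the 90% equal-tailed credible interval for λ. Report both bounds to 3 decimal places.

Posterior: Gamma(1+81, 2+16) = Gamma(82, 18) (shape, rate).
Equal-tailed 90% interval: Gamma(82, 18) quantiles at 0.05 and 0.95.
Posterior mean ≈ 4.556, SD ≈ 0.503; a Normal approximation gives roughly [3.728, 5.383].
Exact: lower = 3.761; upper = 5.413.

[3.761, 5.413]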